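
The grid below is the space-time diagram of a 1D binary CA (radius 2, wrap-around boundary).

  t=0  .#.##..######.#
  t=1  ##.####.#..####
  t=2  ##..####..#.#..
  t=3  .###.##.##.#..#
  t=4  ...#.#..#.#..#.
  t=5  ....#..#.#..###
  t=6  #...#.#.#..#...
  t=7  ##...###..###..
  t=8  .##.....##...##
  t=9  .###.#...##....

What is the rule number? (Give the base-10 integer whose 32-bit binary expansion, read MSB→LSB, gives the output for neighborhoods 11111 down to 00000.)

  #####|.  b31=0 t=0,i=9
  ####.|#  b30=1 t=0,i=11
  ###.#|#  b29=1 t=0,i=12
  ###..|.  b28=0 t=2,i=7
  ##.##|.  b27=0 t=1,i=2
  ##.#.|#  b26=1 t=0,i=13
  ##..#|#  b25=1 t=0,i=5
  ##...|#  b24=1 t=5,i=0
  #.###|.  b23=0 t=1,i=3
  #.##.|#  b22=1 t=0,i=3
  #.#.#|#  b21=1 t=0,i=1
  #.#..|.  b20=0 t=1,i=8
  #..##|#  b19=1 t=0,i=6
  #..#.|#  b18=1 t=2,i=9
  #...#|.  b17=0 t=6,i=2
  #....|.  b16=0 t=4,i=0
  .####|#  b15=1 t=0,i=8
  .###.|.  b14=0 t=3,i=2
  .##.#|.  b13=0 t=3,i=6
  .##..|#  b12=1 t=0,i=4
  .#.##|.  b11=0 t=0,i=2
  .#.#.|#  b10=1 t=0,i=0
  .#..#|.  b9=0 t=1,i=9
  .#...|#  b8=1 t=4,i=14
  ..###|.  b7=0 t=0,i=7
  ..##.|.  b6=0 t=2,i=0
  ..#.#|.  b5=0 t=2,i=10
  ..#..|#  b4=1 t=4,i=13
  ...##|.  b3=0 t=7,i=4
  ...#.|.  b2=0 t=4,i=2
  ....#|.  b1=0 t=4,i=1
  .....|#  b0=1 t=8,i=5
  bits 01100111011011001001010100010001 = 1735169297

1735169297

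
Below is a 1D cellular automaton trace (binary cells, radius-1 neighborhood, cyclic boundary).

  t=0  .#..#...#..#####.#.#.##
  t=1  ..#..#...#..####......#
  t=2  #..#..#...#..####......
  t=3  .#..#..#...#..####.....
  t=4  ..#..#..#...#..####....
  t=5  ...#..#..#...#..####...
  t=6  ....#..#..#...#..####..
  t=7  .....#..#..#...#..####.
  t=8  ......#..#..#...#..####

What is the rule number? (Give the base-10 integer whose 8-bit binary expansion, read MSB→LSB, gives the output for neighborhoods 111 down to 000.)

208

  ###|#  b7=1 t=0,i=12
  ##.|#  b6=1 t=0,i=15
  #.#|.  b5=0 t=0,i=0
  #..|#  b4=1 t=0,i=2
  .##|.  b3=0 t=0,i=11
  .#.|.  b2=0 t=0,i=1
  ..#|.  b1=0 t=0,i=3
  ...|.  b0=0 t=0,i=6
  bits 11010000 = 208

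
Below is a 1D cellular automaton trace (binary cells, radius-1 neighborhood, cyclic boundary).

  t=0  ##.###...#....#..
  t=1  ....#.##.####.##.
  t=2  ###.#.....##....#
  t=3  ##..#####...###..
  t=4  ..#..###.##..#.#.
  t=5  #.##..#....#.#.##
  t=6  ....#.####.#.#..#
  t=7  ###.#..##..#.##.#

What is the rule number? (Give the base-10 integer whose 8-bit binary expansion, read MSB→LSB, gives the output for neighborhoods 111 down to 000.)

149

  ### -> #   bit 7 = 1  t=0,i=4
  ##. -> .   bit 6 = 0  t=0,i=1
  #.# -> .   bit 5 = 0  t=0,i=2
  #.. -> #   bit 4 = 1  t=0,i=6
  .## -> .   bit 3 = 0  t=0,i=0
  .#. -> #   bit 2 = 1  t=0,i=9
  ..# -> .   bit 1 = 0  t=0,i=8
  ... -> #   bit 0 = 1  t=0,i=7
  bits 10010101 = 149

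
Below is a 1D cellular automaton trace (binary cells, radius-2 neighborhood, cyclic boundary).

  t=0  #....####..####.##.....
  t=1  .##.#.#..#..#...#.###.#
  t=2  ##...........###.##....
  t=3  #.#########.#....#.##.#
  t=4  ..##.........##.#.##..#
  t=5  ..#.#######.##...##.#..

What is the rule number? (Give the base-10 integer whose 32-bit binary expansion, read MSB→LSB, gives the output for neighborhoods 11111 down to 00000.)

63146317

  [31] ##### => .  t=3,i=4
  [30] ####. => .  t=0,i=7
  [29] ###.# => .  t=0,i=14
  [28] ###.. => .  t=0,i=8
  [27] ##.## => .  t=0,i=15
  [26] ##.#. => .  t=1,i=3
  [25] ##..# => #  t=0,i=9
  [24] ##... => #  t=0,i=18
  [23] #.### => #  t=1,i=18
  [22] #.##. => #  t=0,i=16
  [21] #.#.# => .  t=1,i=4
  [20] #.#.. => .  t=1,i=6
  [19] #..## => .  t=0,i=10
  [18] #..#. => .  t=1,i=8
  [17] #...# => #  t=1,i=14
  [16] #.... => #  t=0,i=2
  [15] .#### => #  t=0,i=6
  [14] .###. => .  t=1,i=19
  [13] .##.# => .  t=1,i=2
  [12] .##.. => .  t=0,i=17
  [11] .#.## => #  t=1,i=0
  [10] .#.#. => .  t=1,i=5
  [9] .#..# => .  t=1,i=7
  [8] .#... => #  t=0,i=1
  [7] ..### => .  t=0,i=5
  [6] ..##. => #  t=2,i=0
  [5] ..#.# => .  t=1,i=16
  [4] ..#.. => .  t=0,i=0
  [3] ...## => #  t=0,i=4
  [2] ...#. => #  t=0,i=22
  [1] ....# => .  t=0,i=3
  [0] ..... => #  t=0,i=20
  bits 00000011110000111000100101001101 = 63146317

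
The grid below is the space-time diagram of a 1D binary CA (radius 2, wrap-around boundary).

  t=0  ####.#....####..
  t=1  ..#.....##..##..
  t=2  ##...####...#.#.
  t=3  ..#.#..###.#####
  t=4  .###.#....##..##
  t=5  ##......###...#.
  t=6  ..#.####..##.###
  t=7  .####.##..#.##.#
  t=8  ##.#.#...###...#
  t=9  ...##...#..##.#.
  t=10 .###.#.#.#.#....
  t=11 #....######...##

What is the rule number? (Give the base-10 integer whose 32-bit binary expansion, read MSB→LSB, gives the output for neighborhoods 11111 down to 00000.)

  [31] ##### => .  t=3,i=13
  [30] ####. => #  t=0,i=2
  [29] ###.# => .  t=0,i=3
  [28] ###.. => #  t=0,i=13
  [27] ##.## => #  t=3,i=10
  [26] ##.#. => .  t=0,i=4
  [25] ##..# => .  t=0,i=14
  [24] ##... => #  t=1,i=14
  [23] #.### => #  t=3,i=11
  [22] #.##. => .  t=2,i=0
  [21] #.#.# => #  t=2,i=14
  [20] #.#.. => .  t=0,i=5
  [19] #..## => .  t=0,i=15
  [18] #..#. => #  t=3,i=1
  [17] #...# => .  t=2,i=3
  [16] #.... => .  t=0,i=7
  [15] .#### => .  t=0,i=1
  [14] .###. => .  t=3,i=8
  [13] .##.# => .  t=4,i=15
  [12] .##.. => .  t=1,i=9
  [11] .#.## => #  t=2,i=15
  [10] .#.#. => #  t=2,i=13
  [9] .#..# => #  t=3,i=5
  [8] .#... => .  t=0,i=6
  [7] ..### => .  t=0,i=0
  [6] ..##. => #  t=1,i=8
  [5] ..#.# => #  t=2,i=12
  [4] ..#.. => .  t=1,i=2
  [3] ...## => #  t=0,i=9
  [2] ...#. => #  t=1,i=1
  [1] ....# => #  t=0,i=8
  [0] ..... => #  t=1,i=5
  bits 01011001101001000000111001101111 = 1503923823

1503923823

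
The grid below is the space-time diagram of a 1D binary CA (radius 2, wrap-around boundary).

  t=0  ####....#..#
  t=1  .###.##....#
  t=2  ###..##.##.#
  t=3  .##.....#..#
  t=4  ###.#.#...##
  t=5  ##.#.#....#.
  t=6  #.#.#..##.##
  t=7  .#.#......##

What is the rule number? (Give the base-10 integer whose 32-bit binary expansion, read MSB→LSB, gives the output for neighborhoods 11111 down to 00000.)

3569704098

  [31] ##### => #  t=0,i=1
  [30] ####. => #  t=0,i=2
  [29] ###.# => .  t=1,i=3
  [28] ###.. => #  t=0,i=3
  [27] ##.## => .  t=1,i=4
  [26] ##.#. => #  t=4,i=3
  [25] ##..# => .  t=2,i=3
  [24] ##... => .  t=0,i=4
  [23] #.### => #  t=1,i=1
  [22] #.##. => #  t=1,i=5
  [21] #.#.# => .  t=4,i=4
  [20] #.#.. => .  t=4,i=6
  [19] #..## => .  t=0,i=10
  [18] #..#. => #  t=3,i=10
  [17] #...# => .  t=4,i=8
  [16] #.... => #  t=0,i=5
  [15] .#### => .  t=0,i=0
  [14] .###. => #  t=1,i=2
  [13] .##.# => .  t=2,i=6
  [12] .##.. => #  t=1,i=6
  [11] .#.## => #  t=1,i=0
  [10] .#.#. => #  t=4,i=5
  [9] .#..# => .  t=0,i=9
  [8] .#... => .  t=4,i=7
  [7] ..### => #  t=0,i=11
  [6] ..##. => .  t=2,i=5
  [5] ..#.# => #  t=1,i=11
  [4] ..#.. => .  t=0,i=8
  [3] ...## => .  t=4,i=9
  [2] ...#. => .  t=0,i=7
  [1] ....# => #  t=0,i=6
  [0] ..... => .  t=3,i=5
  bits 11010100110001010101110010100010 = 3569704098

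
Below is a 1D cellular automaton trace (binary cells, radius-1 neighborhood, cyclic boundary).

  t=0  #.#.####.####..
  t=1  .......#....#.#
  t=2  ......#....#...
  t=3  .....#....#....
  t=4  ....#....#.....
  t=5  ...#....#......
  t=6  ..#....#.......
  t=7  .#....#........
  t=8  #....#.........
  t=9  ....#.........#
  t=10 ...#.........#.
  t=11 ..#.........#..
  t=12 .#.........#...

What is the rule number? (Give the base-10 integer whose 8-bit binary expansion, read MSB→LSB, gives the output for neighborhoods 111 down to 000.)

66

  ###|.  b7=0 t=0,i=5
  ##.|#  b6=1 t=0,i=7
  #.#|.  b5=0 t=0,i=1
  #..|.  b4=0 t=0,i=13
  .##|.  b3=0 t=0,i=4
  .#.|.  b2=0 t=0,i=0
  ..#|#  b1=1 t=0,i=14
  ...|.  b0=0 t=1,i=1
  bits 01000010 = 66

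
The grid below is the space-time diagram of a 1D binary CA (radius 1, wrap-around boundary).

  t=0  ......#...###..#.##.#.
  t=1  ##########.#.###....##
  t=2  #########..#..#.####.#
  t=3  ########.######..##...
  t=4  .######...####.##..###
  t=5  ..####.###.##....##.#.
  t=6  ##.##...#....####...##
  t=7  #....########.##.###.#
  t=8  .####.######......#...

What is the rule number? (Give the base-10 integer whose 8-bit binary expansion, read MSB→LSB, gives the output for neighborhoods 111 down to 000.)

  ### -> #   bit 7 = 1  t=0,i=11
  ##. -> .   bit 6 = 0  t=0,i=12
  #.# -> .   bit 5 = 0  t=0,i=16
  #.. -> #   bit 4 = 1  t=0,i=7
  .## -> .   bit 3 = 0  t=0,i=10
  .#. -> #   bit 2 = 1  t=0,i=6
  ..# -> #   bit 1 = 1  t=0,i=5
  ... -> #   bit 0 = 1  t=0,i=0
  bits 10010111 = 151

151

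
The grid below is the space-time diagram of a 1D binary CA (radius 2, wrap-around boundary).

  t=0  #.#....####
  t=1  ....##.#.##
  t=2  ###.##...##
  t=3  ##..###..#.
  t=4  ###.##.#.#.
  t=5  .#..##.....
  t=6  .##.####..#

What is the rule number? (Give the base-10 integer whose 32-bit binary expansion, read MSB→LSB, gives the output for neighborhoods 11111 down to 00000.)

  ##### -> #   bit 31 = 1  t=0,i=9
  ####. -> #   bit 30 = 1  t=0,i=10
  ###.# -> .   bit 29 = 0  t=0,i=0
  ###.. -> .   bit 28 = 0  t=3,i=6
  ##.## -> .   bit 27 = 0  t=2,i=3
  ##.#. -> .   bit 26 = 0  t=0,i=1
  ##..# -> #   bit 25 = 1  t=3,i=2
  ##... -> #   bit 24 = 1  t=1,i=0
  #.### -> .   bit 23 = 0  t=4,i=0
  #.##. -> #   bit 22 = 1  t=1,i=9
  #.#.# -> .   bit 21 = 0  t=1,i=7
  #.#.. -> .   bit 20 = 0  t=0,i=2
  #..## -> .   bit 19 = 0  t=3,i=3
  #..#. -> .   bit 18 = 0  t=3,i=8
  #...# -> .   bit 17 = 0  t=2,i=7
  #.... -> #   bit 16 = 1  t=0,i=4
  .#### -> .   bit 15 = 0  t=0,i=8
  .###. -> #   bit 14 = 1  t=3,i=5
  .##.# -> #   bit 13 = 1  t=1,i=5
  .##.. -> #   bit 12 = 1  t=1,i=10
  .#.## -> .   bit 11 = 0  t=1,i=8
  .#.#. -> .   bit 10 = 0  t=4,i=8
  .#..# -> #   bit 9 = 1  t=5,i=2
  .#... -> .   bit 8 = 0  t=0,i=3
  ..### -> #   bit 7 = 1  t=0,i=7
  ..##. -> #   bit 6 = 1  t=1,i=4
  ..#.# -> #   bit 5 = 1  t=3,i=9
  ..#.. -> #   bit 4 = 1  t=5,i=1
  ...## -> .   bit 3 = 0  t=0,i=6
  ...#. -> .   bit 2 = 0  t=5,i=0
  ....# -> #   bit 1 = 1  t=0,i=5
  ..... -> .   bit 0 = 0  t=5,i=8
  bits 11000011010000010111001011110010 = 3275846386

3275846386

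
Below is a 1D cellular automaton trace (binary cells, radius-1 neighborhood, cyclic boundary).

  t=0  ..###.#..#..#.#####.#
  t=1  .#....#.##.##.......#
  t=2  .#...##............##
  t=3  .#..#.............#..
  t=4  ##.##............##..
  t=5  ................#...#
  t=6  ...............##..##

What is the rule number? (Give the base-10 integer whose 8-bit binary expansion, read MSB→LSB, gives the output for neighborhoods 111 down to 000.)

  ###|.  b7=0 t=0,i=3
  ##.|.  b6=0 t=0,i=4
  #.#|.  b5=0 t=0,i=5
  #..|.  b4=0 t=0,i=0
  .##|.  b3=0 t=0,i=2
  .#.|#  b2=1 t=0,i=6
  ..#|#  b1=1 t=0,i=1
  ...|.  b0=0 t=1,i=3
  bits 00000110 = 6

6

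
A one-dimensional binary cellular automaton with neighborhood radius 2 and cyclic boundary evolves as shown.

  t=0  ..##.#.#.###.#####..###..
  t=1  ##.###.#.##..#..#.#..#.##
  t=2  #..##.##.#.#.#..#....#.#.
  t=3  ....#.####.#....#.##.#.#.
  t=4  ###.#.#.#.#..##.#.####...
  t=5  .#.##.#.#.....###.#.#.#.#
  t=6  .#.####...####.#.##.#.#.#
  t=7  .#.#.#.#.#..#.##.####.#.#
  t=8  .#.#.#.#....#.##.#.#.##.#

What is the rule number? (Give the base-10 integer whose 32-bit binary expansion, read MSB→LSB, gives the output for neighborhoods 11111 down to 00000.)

  [31] ##### => .  t=0,i=15
  [30] ####. => #  t=0,i=16
  [29] ###.# => .  t=0,i=11
  [28] ###.. => .  t=0,i=17
  [27] ##.## => .  t=0,i=12
  [26] ##.#. => #  t=0,i=4
  [25] ##..# => #  t=0,i=18
  [24] ##... => #  t=0,i=23
  [23] #.### => #  t=0,i=9
  [22] #.##. => #  t=1,i=9
  [21] #.#.# => #  t=0,i=5
  [20] #.#.. => .  t=1,i=18
  [19] #..## => .  t=0,i=19
  [18] #..#. => .  t=1,i=12
  [17] #...# => .  t=4,i=23
  [16] #.... => #  t=0,i=24
  [15] .#### => .  t=0,i=14
  [14] .###. => #  t=0,i=10
  [13] .##.# => #  t=0,i=3
  [12] .##.. => .  t=1,i=10
  [11] .#.## => .  t=0,i=8
  [10] .#.#. => .  t=0,i=6
  [9] .#..# => .  t=1,i=14
  [8] .#... => .  t=2,i=17
  [7] ..### => .  t=0,i=20
  [6] ..##. => .  t=0,i=2
  [5] ..#.# => #  t=1,i=16
  [4] ..#.. => #  t=1,i=13
  [3] ...## => #  t=0,i=1
  [2] ...#. => .  t=2,i=20
  [1] ....# => #  t=0,i=0
  [0] ..... => #  t=3,i=1
  bits 01000111111000010110000000111011 = 1205952571

1205952571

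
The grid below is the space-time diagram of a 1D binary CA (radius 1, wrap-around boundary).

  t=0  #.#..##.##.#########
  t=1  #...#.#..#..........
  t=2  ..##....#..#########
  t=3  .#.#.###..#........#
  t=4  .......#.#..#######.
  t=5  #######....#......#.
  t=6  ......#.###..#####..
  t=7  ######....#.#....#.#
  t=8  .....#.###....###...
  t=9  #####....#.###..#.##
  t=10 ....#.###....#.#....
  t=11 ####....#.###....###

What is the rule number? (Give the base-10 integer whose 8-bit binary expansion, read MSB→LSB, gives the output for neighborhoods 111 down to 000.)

  ###|.  b7=0 t=0,i=12
  ##.|#  b6=1 t=0,i=0
  #.#|.  b5=0 t=0,i=1
  #..|.  b4=0 t=0,i=3
  .##|.  b3=0 t=0,i=5
  .#.|.  b2=0 t=0,i=2
  ..#|#  b1=1 t=0,i=4
  ...|#  b0=1 t=1,i=2
  bits 01000011 = 67

67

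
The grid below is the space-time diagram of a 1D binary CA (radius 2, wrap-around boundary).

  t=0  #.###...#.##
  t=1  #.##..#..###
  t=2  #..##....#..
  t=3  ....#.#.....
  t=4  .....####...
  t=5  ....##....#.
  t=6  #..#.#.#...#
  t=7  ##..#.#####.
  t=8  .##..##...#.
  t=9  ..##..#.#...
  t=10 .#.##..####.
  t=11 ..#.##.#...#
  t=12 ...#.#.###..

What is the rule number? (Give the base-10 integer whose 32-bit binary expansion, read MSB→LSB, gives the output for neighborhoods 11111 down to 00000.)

580091272

  nb #####: next=.  (t=7,i=8, bit31=0)
  nb ####.: next=.  (t=1,i=11, bit30=0)
  nb ###.#: next=#  (t=0,i=0, bit29=1)
  nb ###..: next=.  (t=0,i=4, bit28=0)
  nb ##.##: next=.  (t=0,i=1, bit27=0)
  nb ##.#.: next=.  (t=11,i=6, bit26=0)
  nb ##..#: next=#  (t=1,i=4, bit25=1)
  nb ##...: next=.  (t=0,i=5, bit24=0)
  nb #.###: next=#  (t=0,i=2, bit23=1)
  nb #.##.: next=.  (t=1,i=2, bit22=0)
  nb #.#.#: next=.  (t=6,i=5, bit21=0)
  nb #.#..: next=#  (t=3,i=6, bit20=1)
  nb #..##: next=.  (t=1,i=8, bit19=0)
  nb #..#.: next=.  (t=1,i=5, bit18=0)
  nb #...#: next=#  (t=0,i=6, bit17=1)
  nb #....: next=#  (t=2,i=6, bit16=1)
  nb .####: next=.  (t=1,i=10, bit15=0)
  nb .###.: next=#  (t=0,i=3, bit14=1)
  nb .##.#: next=#  (t=11,i=5, bit13=1)
  nb .##..: next=#  (t=1,i=3, bit12=1)
  nb .#.##: next=#  (t=0,i=9, bit11=1)
  nb .#.#.: next=#  (t=3,i=5, bit10=1)
  nb .#..#: next=.  (t=1,i=7, bit9=0)
  nb .#...: next=#  (t=3,i=7, bit8=1)
  nb ..###: next=#  (t=1,i=9, bit7=1)
  nb ..##.: next=.  (t=2,i=3, bit6=0)
  nb ..#.#: next=.  (t=0,i=8, bit5=0)
  nb ..#..: next=.  (t=1,i=6, bit4=0)
  nb ...##: next=#  (t=4,i=4, bit3=1)
  nb ...#.: next=.  (t=0,i=7, bit2=0)
  nb ....#: next=.  (t=2,i=7, bit1=0)
  nb .....: next=.  (t=3,i=0, bit0=0)
  bits 00100010100100110111110110001000 = 580091272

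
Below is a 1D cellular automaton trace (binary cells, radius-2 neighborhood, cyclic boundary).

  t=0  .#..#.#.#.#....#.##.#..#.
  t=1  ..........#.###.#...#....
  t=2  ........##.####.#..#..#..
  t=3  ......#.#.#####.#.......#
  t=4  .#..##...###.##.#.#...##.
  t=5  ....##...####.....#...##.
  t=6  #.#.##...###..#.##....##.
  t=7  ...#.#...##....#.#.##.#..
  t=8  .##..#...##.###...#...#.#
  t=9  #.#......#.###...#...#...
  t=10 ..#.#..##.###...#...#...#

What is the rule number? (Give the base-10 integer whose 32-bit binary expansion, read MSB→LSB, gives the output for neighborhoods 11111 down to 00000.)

  ##### -> .   bit 31 = 0  t=3,i=12
  ####. -> #   bit 30 = 1  t=2,i=13
  ###.# -> #   bit 29 = 1  t=1,i=14
  ###.. -> .   bit 28 = 0  t=5,i=12
  ##.## -> #   bit 27 = 1  t=2,i=10
  ##.#. -> .   bit 26 = 0  t=0,i=19
  ##..# -> .   bit 25 = 0  t=4,i=24
  ##... -> .   bit 24 = 0  t=4,i=6
  #.### -> #   bit 23 = 1  t=1,i=12
  #.##. -> .   bit 22 = 0  t=0,i=17
  #.#.# -> .   bit 21 = 0  t=0,i=6
  #.#.. -> #   bit 20 = 1  t=0,i=10
  #..## -> .   bit 19 = 0  t=4,i=3
  #..#. -> .   bit 18 = 0  t=0,i=0
  #...# -> .   bit 17 = 0  t=1,i=18
  #.... -> #   bit 16 = 1  t=0,i=12
  .#### -> #   bit 15 = 1  t=2,i=12
  .###. -> #   bit 14 = 1  t=1,i=13
  .##.# -> .   bit 13 = 0  t=0,i=18
  .##.. -> #   bit 12 = 1  t=4,i=5
  .#.## -> #   bit 11 = 1  t=0,i=16
  .#.#. -> .   bit 10 = 0  t=0,i=5
  .#..# -> .   bit 9 = 0  t=0,i=2
  .#... -> .   bit 8 = 0  t=0,i=11
  ..### -> #   bit 7 = 1  t=4,i=9
  ..##. -> #   bit 6 = 1  t=2,i=8
  ..#.# -> .   bit 5 = 0  t=0,i=4
  ..#.. -> .   bit 4 = 0  t=0,i=1
  ...## -> .   bit 3 = 0  t=2,i=7
  ...#. -> #   bit 2 = 1  t=0,i=14
  ....# -> #   bit 1 = 1  t=0,i=13
  ..... -> .   bit 0 = 0  t=1,i=0
  bits 01101000100100011101100011000110 = 1754388678

1754388678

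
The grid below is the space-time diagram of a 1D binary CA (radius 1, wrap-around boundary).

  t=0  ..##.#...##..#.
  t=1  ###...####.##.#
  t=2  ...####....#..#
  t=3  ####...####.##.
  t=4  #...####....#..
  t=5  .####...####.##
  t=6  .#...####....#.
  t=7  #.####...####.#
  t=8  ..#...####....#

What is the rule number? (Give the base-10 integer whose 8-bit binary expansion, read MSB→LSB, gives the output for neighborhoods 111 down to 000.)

27

  [7] ### => .  t=1,i=0
  [6] ##. => .  t=0,i=3
  [5] #.# => .  t=0,i=4
  [4] #.. => #  t=0,i=6
  [3] .## => #  t=0,i=2
  [2] .#. => .  t=0,i=5
  [1] ..# => #  t=0,i=1
  [0] ... => #  t=0,i=0
  bits 00011011 = 27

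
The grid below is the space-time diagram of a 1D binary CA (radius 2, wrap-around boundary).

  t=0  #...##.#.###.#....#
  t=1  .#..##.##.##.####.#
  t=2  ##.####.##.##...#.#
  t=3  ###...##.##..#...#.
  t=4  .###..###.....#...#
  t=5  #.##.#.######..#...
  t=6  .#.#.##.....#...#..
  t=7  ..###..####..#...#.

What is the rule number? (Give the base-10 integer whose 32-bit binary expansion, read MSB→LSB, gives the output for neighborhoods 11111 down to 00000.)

  #####|.  b31=0 t=5,i=9
  ####.|.  b30=0 t=1,i=15
  ###.#|#  b29=1 t=0,i=11
  ###..|#  b28=1 t=3,i=2
  ##.##|#  b27=1 t=1,i=6
  ##.#.|.  b26=0 t=0,i=6
  ##..#|.  b25=0 t=3,i=11
  ##...|#  b24=1 t=0,i=1
  #.###|.  b23=0 t=0,i=9
  #.##.|.  b22=0 t=1,i=7
  #.#.#|#  b21=1 t=0,i=7
  #.#..|#  b20=1 t=0,i=13
  #..##|#  b19=1 t=1,i=3
  #..#.|.  b18=0 t=3,i=12
  #...#|.  b17=0 t=0,i=2
  #....|#  b16=1 t=0,i=15
  .####|.  b15=0 t=1,i=14
  .###.|#  b14=1 t=0,i=10
  .##.#|#  b13=1 t=0,i=5
  .##..|.  b12=0 t=0,i=0
  .#.##|#  b11=1 t=0,i=8
  .#.#.|#  b10=1 t=1,i=0
  .#..#|.  b9=0 t=1,i=2
  .#...|#  b8=1 t=0,i=14
  ..###|.  b7=0 t=4,i=6
  ..##.|#  b6=1 t=0,i=4
  ..#.#|.  b5=0 t=2,i=16
  ..#..|.  b4=0 t=3,i=13
  ...##|.  b3=0 t=0,i=3
  ...#.|.  b2=0 t=2,i=15
  ....#|#  b1=1 t=0,i=16
  .....|#  b0=1 t=4,i=11
  bits 00111001001110010110110101000011 = 960064835

960064835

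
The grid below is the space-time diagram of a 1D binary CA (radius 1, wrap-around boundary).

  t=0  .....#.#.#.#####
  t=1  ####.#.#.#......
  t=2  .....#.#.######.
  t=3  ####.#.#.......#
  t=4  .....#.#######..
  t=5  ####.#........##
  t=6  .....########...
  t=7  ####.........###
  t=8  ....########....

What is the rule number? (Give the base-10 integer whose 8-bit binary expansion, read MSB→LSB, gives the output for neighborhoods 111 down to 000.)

21

  [7] ### => .  t=0,i=12
  [6] ##. => .  t=0,i=15
  [5] #.# => .  t=0,i=6
  [4] #.. => #  t=0,i=0
  [3] .## => .  t=0,i=11
  [2] .#. => #  t=0,i=5
  [1] ..# => .  t=0,i=4
  [0] ... => #  t=0,i=1
  bits 00010101 = 21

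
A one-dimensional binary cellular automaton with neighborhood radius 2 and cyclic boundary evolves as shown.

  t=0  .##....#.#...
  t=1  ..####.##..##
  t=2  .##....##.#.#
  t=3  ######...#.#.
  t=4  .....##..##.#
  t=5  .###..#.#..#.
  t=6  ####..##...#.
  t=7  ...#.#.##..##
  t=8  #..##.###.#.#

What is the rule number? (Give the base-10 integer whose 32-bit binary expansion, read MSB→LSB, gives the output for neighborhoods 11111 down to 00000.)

357129395

  [31] ##### => .  t=3,i=2
  [30] ####. => .  t=1,i=4
  [29] ###.# => .  t=1,i=5
  [28] ###.. => #  t=3,i=5
  [27] ##.## => .  t=1,i=6
  [26] ##.#. => #  t=2,i=9
  [25] ##..# => .  t=1,i=0
  [24] ##... => #  t=0,i=3
  [23] #.### => .  t=3,i=0
  [22] #.##. => #  t=1,i=7
  [21] #.#.# => .  t=2,i=10
  [20] #.#.. => .  t=0,i=9
  [19] #..## => #  t=1,i=1
  [18] #..#. => .  t=5,i=5
  [17] #...# => .  t=3,i=7
  [16] #.... => #  t=0,i=4
  [15] .#### => .  t=1,i=3
  [14] .###. => #  t=5,i=2
  [13] .##.# => .  t=2,i=8
  [12] .##.. => #  t=0,i=2
  [11] .#.## => #  t=2,i=0
  [10] .#.#. => #  t=0,i=8
  [9] .#..# => .  t=5,i=9
  [8] .#... => .  t=0,i=10
  [7] ..### => #  t=1,i=2
  [6] ..##. => .  t=0,i=1
  [5] ..#.# => #  t=0,i=7
  [4] ..#.. => #  t=5,i=11
  [3] ...## => .  t=0,i=0
  [2] ...#. => .  t=0,i=6
  [1] ....# => #  t=0,i=5
  [0] ..... => #  t=4,i=2
  bits 00010101010010010101110010110011 = 357129395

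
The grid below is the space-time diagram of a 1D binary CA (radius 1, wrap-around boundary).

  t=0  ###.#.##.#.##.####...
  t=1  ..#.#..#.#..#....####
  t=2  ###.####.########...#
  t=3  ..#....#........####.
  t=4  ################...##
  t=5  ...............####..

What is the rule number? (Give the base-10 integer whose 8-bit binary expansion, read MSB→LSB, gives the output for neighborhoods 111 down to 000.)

  [7] ### => .  t=0,i=1
  [6] ##. => #  t=0,i=2
  [5] #.# => .  t=0,i=3
  [4] #.. => #  t=0,i=18
  [3] .## => .  t=0,i=0
  [2] .#. => #  t=0,i=4
  [1] ..# => #  t=0,i=20
  [0] ... => #  t=0,i=19
  bits 01010111 = 87

87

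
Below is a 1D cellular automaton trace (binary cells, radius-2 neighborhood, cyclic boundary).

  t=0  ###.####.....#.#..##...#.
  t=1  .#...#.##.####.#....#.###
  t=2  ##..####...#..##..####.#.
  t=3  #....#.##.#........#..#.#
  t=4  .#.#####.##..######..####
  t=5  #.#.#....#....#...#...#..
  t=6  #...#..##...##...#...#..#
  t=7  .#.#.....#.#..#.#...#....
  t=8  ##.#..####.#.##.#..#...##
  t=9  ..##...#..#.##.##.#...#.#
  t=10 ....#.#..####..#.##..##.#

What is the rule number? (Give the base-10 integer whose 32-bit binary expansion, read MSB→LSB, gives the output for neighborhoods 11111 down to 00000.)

  nb #####: next=.  (t=4,i=5, bit31=0)
  nb ####.: next=.  (t=0,i=6, bit30=0)
  nb ###.#: next=.  (t=0,i=2, bit29=0)
  nb ###..: next=#  (t=0,i=7, bit28=1)
  nb ##.##: next=.  (t=0,i=3, bit27=0)
  nb ##.#.: next=#  (t=1,i=0, bit26=1)
  nb ##..#: next=.  (t=2,i=2, bit25=0)
  nb ##...: next=#  (t=0,i=8, bit24=1)
  nb #.###: next=.  (t=0,i=0, bit23=0)
  nb #.##.: next=#  (t=1,i=7, bit22=1)
  nb #.#.#: next=.  (t=2,i=23, bit21=0)
  nb #.#..: next=#  (t=0,i=15, bit20=1)
  nb #..##: next=.  (t=0,i=17, bit19=0)
  nb #..#.: next=#  (t=3,i=21, bit18=1)
  nb #...#: next=.  (t=0,i=21, bit17=0)
  nb #....: next=.  (t=0,i=9, bit16=0)
  nb .####: next=#  (t=0,i=5, bit15=1)
  nb .###.: next=#  (t=0,i=1, bit14=1)
  nb .##.#: next=.  (t=1,i=8, bit13=0)
  nb .##..: next=.  (t=0,i=19, bit12=0)
  nb .#.##: next=#  (t=0,i=24, bit11=1)
  nb .#.#.: next=.  (t=0,i=14, bit10=0)
  nb .#..#: next=.  (t=0,i=16, bit9=0)
  nb .#...: next=.  (t=1,i=2, bit8=0)
  nb ..###: next=.  (t=2,i=4, bit7=0)
  nb ..##.: next=.  (t=0,i=18, bit6=0)
  nb ..#.#: next=#  (t=0,i=13, bit5=1)
  nb ..#..: next=.  (t=2,i=11, bit4=0)
  nb ...##: next=#  (t=6,i=11, bit3=1)
  nb ...#.: next=#  (t=0,i=12, bit2=1)
  nb ....#: next=#  (t=0,i=11, bit1=1)
  nb .....: next=#  (t=0,i=10, bit0=1)
  bits 00010101010101001100100000101111 = 357877807

357877807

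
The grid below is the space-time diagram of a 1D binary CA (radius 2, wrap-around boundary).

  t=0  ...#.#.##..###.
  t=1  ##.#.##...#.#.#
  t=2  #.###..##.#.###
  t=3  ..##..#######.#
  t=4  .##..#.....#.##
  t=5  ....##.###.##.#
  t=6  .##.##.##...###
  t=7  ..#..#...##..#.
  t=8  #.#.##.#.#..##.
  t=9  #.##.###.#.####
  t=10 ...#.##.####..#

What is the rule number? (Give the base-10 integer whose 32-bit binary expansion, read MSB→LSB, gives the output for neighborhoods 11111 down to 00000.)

1170172019

  ##### -> .   bit 31 = 0  t=3,i=8
  ####. -> #   bit 30 = 1  t=2,i=14
  ###.# -> .   bit 29 = 0  t=1,i=1
  ###.. -> .   bit 28 = 0  t=0,i=13
  ##.## -> .   bit 27 = 0  t=2,i=1
  ##.#. -> #   bit 26 = 1  t=1,i=2
  ##..# -> .   bit 25 = 0  t=0,i=9
  ##... -> #   bit 24 = 1  t=0,i=14
  #.### -> #   bit 23 = 1  t=1,i=14
  #.##. -> .   bit 22 = 0  t=0,i=7
  #.#.# -> #   bit 21 = 1  t=0,i=5
  #.#.. -> #   bit 20 = 1  t=3,i=14
  #..## -> #   bit 19 = 1  t=0,i=10
  #..#. -> #   bit 18 = 1  t=4,i=4
  #...# -> #   bit 17 = 1  t=1,i=8
  #.... -> #   bit 16 = 1  t=0,i=0
  .#### -> .   bit 15 = 0  t=2,i=13
  .###. -> #   bit 14 = 1  t=0,i=12
  .##.# -> #   bit 13 = 1  t=2,i=8
  .##.. -> .   bit 12 = 0  t=0,i=8
  .#.## -> #   bit 11 = 1  t=0,i=6
  .#.#. -> .   bit 10 = 0  t=0,i=4
  .#..# -> .   bit 9 = 0  t=3,i=0
  .#... -> .   bit 8 = 0  t=4,i=6
  ..### -> .   bit 7 = 0  t=0,i=11
  ..##. -> #   bit 6 = 1  t=2,i=7
  ..#.# -> #   bit 5 = 1  t=0,i=3
  ..#.. -> #   bit 4 = 1  t=4,i=5
  ...## -> .   bit 3 = 0  t=5,i=3
  ...#. -> .   bit 2 = 0  t=0,i=2
  ....# -> #   bit 1 = 1  t=0,i=1
  ..... -> #   bit 0 = 1  t=4,i=8
  bits 01000101101111110110100001110011 = 1170172019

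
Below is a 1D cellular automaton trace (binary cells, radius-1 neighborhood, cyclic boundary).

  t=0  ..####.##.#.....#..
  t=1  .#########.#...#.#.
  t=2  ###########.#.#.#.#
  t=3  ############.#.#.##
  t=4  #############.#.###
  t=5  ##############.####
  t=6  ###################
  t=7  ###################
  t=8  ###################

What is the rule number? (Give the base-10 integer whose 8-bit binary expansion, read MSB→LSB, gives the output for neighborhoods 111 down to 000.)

250

  [7] ### => #  t=0,i=3
  [6] ##. => #  t=0,i=5
  [5] #.# => #  t=0,i=6
  [4] #.. => #  t=0,i=11
  [3] .## => #  t=0,i=2
  [2] .#. => .  t=0,i=10
  [1] ..# => #  t=0,i=1
  [0] ... => .  t=0,i=0
  bits 11111010 = 250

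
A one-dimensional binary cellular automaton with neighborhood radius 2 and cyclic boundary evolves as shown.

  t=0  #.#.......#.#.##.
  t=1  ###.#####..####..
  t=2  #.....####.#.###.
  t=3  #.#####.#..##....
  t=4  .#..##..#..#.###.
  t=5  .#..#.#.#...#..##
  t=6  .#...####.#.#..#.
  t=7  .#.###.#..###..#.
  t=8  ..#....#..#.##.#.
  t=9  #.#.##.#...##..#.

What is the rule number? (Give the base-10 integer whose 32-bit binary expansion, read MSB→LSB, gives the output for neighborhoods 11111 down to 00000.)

  nb #####: next=#  (t=1,i=6, bit31=1)
  nb ####.: next=#  (t=1,i=7, bit30=1)
  nb ###.#: next=.  (t=1,i=2, bit29=0)
  nb ###..: next=#  (t=1,i=8, bit28=1)
  nb ##.##: next=.  (t=1,i=3, bit27=0)
  nb ##.#.: next=.  (t=0,i=16, bit26=0)
  nb ##..#: next=#  (t=1,i=9, bit25=1)
  nb ##...: next=#  (t=3,i=13, bit24=1)
  nb #.###: next=.  (t=1,i=4, bit23=0)
  nb #.##.: next=#  (t=0,i=14, bit22=1)
  nb #.#.#: next=#  (t=0,i=0, bit21=1)
  nb #.#..: next=#  (t=0,i=2, bit20=1)
  nb #..##: next=.  (t=1,i=10, bit19=0)
  nb #..#.: next=.  (t=4,i=0, bit18=0)
  nb #...#: next=#  (t=5,i=10, bit17=1)
  nb #....: next=#  (t=0,i=4, bit16=1)
  nb .####: next=.  (t=1,i=5, bit15=0)
  nb .###.: next=.  (t=1,i=1, bit14=0)
  nb .##.#: next=.  (t=0,i=15, bit13=0)
  nb .##..: next=.  (t=3,i=12, bit12=0)
  nb .#.##: next=#  (t=0,i=13, bit11=1)
  nb .#.#.: next=#  (t=0,i=1, bit10=1)
  nb .#..#: next=.  (t=3,i=9, bit9=0)
  nb .#...: next=.  (t=0,i=3, bit8=0)
  nb ..###: next=#  (t=1,i=0, bit7=1)
  nb ..##.: next=#  (t=3,i=11, bit6=1)
  nb ..#.#: next=.  (t=0,i=10, bit5=0)
  nb ..#..: next=#  (t=4,i=1, bit4=1)
  nb ...##: next=#  (t=2,i=5, bit3=1)
  nb ...#.: next=.  (t=0,i=9, bit2=0)
  nb ....#: next=#  (t=0,i=8, bit1=1)
  nb .....: next=#  (t=0,i=5, bit0=1)
  bits 11010011011100110000110011011011 = 3547532507

3547532507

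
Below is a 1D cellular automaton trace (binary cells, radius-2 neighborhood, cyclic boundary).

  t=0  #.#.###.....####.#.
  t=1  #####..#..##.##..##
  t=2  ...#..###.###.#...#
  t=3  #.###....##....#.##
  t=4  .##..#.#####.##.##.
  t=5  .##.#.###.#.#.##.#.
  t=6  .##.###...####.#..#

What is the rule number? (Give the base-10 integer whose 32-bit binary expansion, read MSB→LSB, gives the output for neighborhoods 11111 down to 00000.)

  nb #####: next=.  (t=1,i=0, bit31=0)
  nb ####.: next=#  (t=0,i=14, bit30=1)
  nb ###.#: next=.  (t=0,i=15, bit29=0)
  nb ###..: next=.  (t=0,i=6, bit28=0)
  nb ##.##: next=#  (t=1,i=12, bit27=1)
  nb ##.#.: next=.  (t=0,i=16, bit26=0)
  nb ##..#: next=.  (t=1,i=5, bit25=0)
  nb ##...: next=#  (t=0,i=7, bit24=1)
  nb #.###: next=#  (t=0,i=4, bit23=1)
  nb #.##.: next=.  (t=1,i=13, bit22=0)
  nb #.#.#: next=#  (t=0,i=0, bit21=1)
  nb #.#..: next=.  (t=2,i=14, bit20=0)
  nb #..##: next=.  (t=1,i=9, bit19=0)
  nb #..#.: next=#  (t=1,i=6, bit18=1)
  nb #...#: next=.  (t=2,i=1, bit17=0)
  nb #....: next=.  (t=0,i=8, bit16=0)
  nb .####: next=#  (t=0,i=13, bit15=1)
  nb .###.: next=.  (t=0,i=5, bit14=0)
  nb .##.#: next=#  (t=1,i=11, bit13=1)
  nb .##..: next=#  (t=1,i=14, bit12=1)
  nb .#.##: next=#  (t=0,i=3, bit11=1)
  nb .#.#.: next=#  (t=0,i=1, bit10=1)
  nb .#..#: next=#  (t=1,i=8, bit9=1)
  nb .#...: next=#  (t=2,i=0, bit8=1)
  nb ..###: next=.  (t=0,i=12, bit7=0)
  nb ..##.: next=#  (t=1,i=10, bit6=1)
  nb ..#.#: next=.  (t=3,i=15, bit5=0)
  nb ..#..: next=#  (t=1,i=7, bit4=1)
  nb ...##: next=#  (t=0,i=11, bit3=1)
  nb ...#.: next=#  (t=2,i=2, bit2=1)
  nb ....#: next=#  (t=0,i=10, bit1=1)
  nb .....: next=.  (t=0,i=9, bit0=0)
  bits 01001001101001001011111101011110 = 1235533662

1235533662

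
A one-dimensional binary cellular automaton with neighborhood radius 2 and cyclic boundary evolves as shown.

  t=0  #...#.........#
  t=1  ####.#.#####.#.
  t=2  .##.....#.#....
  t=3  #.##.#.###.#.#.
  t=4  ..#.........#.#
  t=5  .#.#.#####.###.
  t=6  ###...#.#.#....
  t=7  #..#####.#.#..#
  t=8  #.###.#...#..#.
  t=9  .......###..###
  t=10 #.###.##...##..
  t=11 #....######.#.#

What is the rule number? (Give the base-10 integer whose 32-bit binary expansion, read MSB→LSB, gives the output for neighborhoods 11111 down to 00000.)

  [31] ##### => .  t=1,i=9
  [30] ####. => #  t=1,i=2
  [29] ###.# => .  t=1,i=3
  [28] ###.. => .  t=5,i=13
  [27] ##.## => #  t=5,i=10
  [26] ##.#. => .  t=1,i=4
  [25] ##..# => .  t=5,i=14
  [24] ##... => #  t=0,i=1
  [23] #.### => .  t=1,i=0
  [22] #.##. => #  t=3,i=2
  [21] #.#.# => .  t=1,i=5
  [20] #.#.. => .  t=2,i=10
  [19] #..## => #  t=7,i=2
  [18] #..#. => #  t=4,i=1
  [17] #...# => #  t=0,i=2
  [16] #.... => .  t=0,i=6
  [15] .#### => #  t=1,i=1
  [14] .###. => .  t=3,i=8
  [13] .##.# => .  t=3,i=3
  [12] .##.. => #  t=0,i=0
  [11] .#.## => .  t=1,i=6
  [10] .#.#. => #  t=2,i=9
  [9] .#..# => .  t=4,i=0
  [8] .#... => #  t=0,i=5
  [7] ..### => #  t=6,i=0
  [6] ..##. => .  t=0,i=14
  [5] ..#.# => #  t=2,i=8
  [4] ..#.. => .  t=0,i=4
  [3] ...## => #  t=0,i=13
  [2] ...#. => #  t=0,i=3
  [1] ....# => .  t=0,i=12
  [0] ..... => #  t=0,i=7
  bits 01001001010011101001010110101101 = 1229886893

1229886893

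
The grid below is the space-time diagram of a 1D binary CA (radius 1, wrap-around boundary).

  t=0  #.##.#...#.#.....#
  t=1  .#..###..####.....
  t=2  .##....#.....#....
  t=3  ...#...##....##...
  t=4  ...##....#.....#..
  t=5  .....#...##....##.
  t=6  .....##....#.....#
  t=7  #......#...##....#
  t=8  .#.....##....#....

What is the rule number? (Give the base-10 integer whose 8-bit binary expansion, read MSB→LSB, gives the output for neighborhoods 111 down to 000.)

52

  ### -> .   bit 7 = 0  t=1,i=5
  ##. -> .   bit 6 = 0  t=0,i=0
  #.# -> #   bit 5 = 1  t=0,i=1
  #.. -> #   bit 4 = 1  t=0,i=6
  .## -> .   bit 3 = 0  t=0,i=2
  .#. -> #   bit 2 = 1  t=0,i=5
  ..# -> .   bit 1 = 0  t=0,i=8
  ... -> .   bit 0 = 0  t=0,i=7
  bits 00110100 = 52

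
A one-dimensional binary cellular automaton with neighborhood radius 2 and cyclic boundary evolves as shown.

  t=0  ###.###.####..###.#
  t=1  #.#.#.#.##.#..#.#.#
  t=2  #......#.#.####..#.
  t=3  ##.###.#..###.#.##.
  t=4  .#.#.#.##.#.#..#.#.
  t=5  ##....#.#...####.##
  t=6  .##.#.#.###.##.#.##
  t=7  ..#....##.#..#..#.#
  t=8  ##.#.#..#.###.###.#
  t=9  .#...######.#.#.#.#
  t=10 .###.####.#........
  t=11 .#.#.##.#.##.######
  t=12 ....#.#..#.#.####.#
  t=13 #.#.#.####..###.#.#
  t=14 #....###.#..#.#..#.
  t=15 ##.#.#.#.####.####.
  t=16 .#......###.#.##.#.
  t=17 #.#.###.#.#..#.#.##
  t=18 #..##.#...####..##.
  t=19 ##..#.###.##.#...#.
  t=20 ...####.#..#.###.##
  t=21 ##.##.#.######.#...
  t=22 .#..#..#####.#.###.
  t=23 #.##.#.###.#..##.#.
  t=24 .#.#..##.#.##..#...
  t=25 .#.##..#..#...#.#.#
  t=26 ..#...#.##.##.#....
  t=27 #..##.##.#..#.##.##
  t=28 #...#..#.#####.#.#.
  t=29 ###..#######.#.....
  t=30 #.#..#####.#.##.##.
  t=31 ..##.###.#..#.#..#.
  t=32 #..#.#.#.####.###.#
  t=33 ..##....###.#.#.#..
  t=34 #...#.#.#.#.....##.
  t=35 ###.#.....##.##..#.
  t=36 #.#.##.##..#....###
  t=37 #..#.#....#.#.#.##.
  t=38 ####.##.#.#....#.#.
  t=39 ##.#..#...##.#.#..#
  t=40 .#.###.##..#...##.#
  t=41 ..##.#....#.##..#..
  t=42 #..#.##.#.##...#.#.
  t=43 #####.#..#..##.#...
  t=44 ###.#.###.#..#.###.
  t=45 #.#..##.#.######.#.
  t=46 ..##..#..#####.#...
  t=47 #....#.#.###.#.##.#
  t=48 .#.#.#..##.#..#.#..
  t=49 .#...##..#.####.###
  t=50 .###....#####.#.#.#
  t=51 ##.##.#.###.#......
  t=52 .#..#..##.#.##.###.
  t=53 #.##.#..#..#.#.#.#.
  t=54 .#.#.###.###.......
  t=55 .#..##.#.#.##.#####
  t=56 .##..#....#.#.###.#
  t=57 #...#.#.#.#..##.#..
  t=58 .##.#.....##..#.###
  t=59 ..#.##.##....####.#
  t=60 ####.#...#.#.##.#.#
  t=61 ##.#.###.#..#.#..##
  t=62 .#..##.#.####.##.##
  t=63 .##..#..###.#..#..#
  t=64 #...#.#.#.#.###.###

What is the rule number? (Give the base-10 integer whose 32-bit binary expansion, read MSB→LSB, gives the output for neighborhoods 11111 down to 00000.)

2979441571

  ##### -> #   bit 31 = 1  t=9,i=7
  ####. -> .   bit 30 = 0  t=0,i=1
  ###.# -> #   bit 29 = 1  t=0,i=2
  ###.. -> #   bit 28 = 1  t=0,i=11
  ##.## -> .   bit 27 = 0  t=0,i=3
  ##.#. -> .   bit 26 = 0  t=1,i=1
  ##..# -> .   bit 25 = 0  t=0,i=12
  ##... -> #   bit 24 = 1  t=5,i=2
  #.### -> #   bit 23 = 1  t=0,i=4
  #.##. -> .   bit 22 = 0  t=1,i=8
  #.#.# -> .   bit 21 = 0  t=1,i=2
  #.#.. -> #   bit 20 = 1  t=1,i=11
  #..## -> .   bit 19 = 0  t=0,i=13
  #..#. -> #   bit 18 = 1  t=1,i=13
  #...# -> #   bit 17 = 1  t=5,i=10
  #.... -> .   bit 16 = 0  t=2,i=2
  .#### -> #   bit 15 = 1  t=0,i=0
  .###. -> .   bit 14 = 0  t=0,i=5
  .##.# -> #   bit 13 = 1  t=1,i=0
  .##.. -> .   bit 12 = 0  t=19,i=1
  .#.## -> #   bit 11 = 1  t=1,i=7
  .#.#. -> .   bit 10 = 0  t=1,i=3
  .#..# -> #   bit 9 = 1  t=1,i=12
  .#... -> #   bit 8 = 1  t=2,i=1
  ..### -> #   bit 7 = 1  t=0,i=14
  ..##. -> .   bit 6 = 0  t=7,i=7
  ..#.# -> #   bit 5 = 1  t=1,i=14
  ..#.. -> .   bit 4 = 0  t=7,i=2
  ...## -> .   bit 3 = 0  t=5,i=11
  ...#. -> .   bit 2 = 0  t=2,i=6
  ....# -> #   bit 1 = 1  t=2,i=5
  ..... -> #   bit 0 = 1  t=2,i=3
  bits 10110001100101101010101110100011 = 2979441571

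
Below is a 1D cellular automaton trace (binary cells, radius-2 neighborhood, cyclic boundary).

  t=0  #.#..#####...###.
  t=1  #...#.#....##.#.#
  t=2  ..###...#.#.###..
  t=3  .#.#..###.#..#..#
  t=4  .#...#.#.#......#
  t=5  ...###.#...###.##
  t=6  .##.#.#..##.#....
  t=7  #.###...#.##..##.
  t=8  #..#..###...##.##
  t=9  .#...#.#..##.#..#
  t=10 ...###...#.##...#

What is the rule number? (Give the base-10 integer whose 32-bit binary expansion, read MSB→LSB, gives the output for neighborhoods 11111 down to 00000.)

103538733

  #####|.  b31=0 t=0,i=7
  ####.|.  b30=0 t=0,i=8
  ###.#|.  b29=0 t=0,i=15
  ###..|.  b28=0 t=0,i=9
  ##.##|.  b27=0 t=5,i=14
  ##.#.|#  b26=1 t=0,i=16
  ##..#|#  b25=1 t=7,i=12
  ##...|.  b24=0 t=0,i=10
  #.###|.  b23=0 t=2,i=12
  #.##.|.  b22=0 t=1,i=16
  #.#.#|#  b21=1 t=0,i=0
  #.#..|.  b20=0 t=0,i=2
  #..##|#  b19=1 t=0,i=4
  #..#.|.  b18=0 t=3,i=12
  #...#|#  b17=1 t=0,i=11
  #....|#  b16=1 t=1,i=8
  .####|#  b15=1 t=0,i=6
  .###.|#  b14=1 t=0,i=14
  .##.#|#  b13=1 t=1,i=12
  .##..|.  b12=0 t=1,i=0
  .#.##|.  b11=0 t=1,i=15
  .#.#.|.  b10=0 t=0,i=1
  .#..#|.  b9=0 t=0,i=3
  .#...|.  b8=0 t=1,i=7
  ..###|.  b7=0 t=0,i=5
  ..##.|.  b6=0 t=1,i=11
  ..#.#|#  b5=1 t=1,i=4
  ..#..|.  b4=0 t=3,i=13
  ...##|#  b3=1 t=0,i=12
  ...#.|#  b2=1 t=1,i=3
  ....#|.  b1=0 t=1,i=9
  .....|#  b0=1 t=4,i=12
  bits 00000110001010111110000000101101 = 103538733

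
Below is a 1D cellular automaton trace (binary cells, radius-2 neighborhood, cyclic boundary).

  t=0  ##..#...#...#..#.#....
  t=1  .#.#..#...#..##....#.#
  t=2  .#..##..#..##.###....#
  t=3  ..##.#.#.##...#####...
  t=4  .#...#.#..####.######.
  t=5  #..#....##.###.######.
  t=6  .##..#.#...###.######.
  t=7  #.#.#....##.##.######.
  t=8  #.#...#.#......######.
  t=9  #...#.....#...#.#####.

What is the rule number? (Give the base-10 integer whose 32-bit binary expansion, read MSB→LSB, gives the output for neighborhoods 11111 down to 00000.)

4054831624

  nb #####: next=#  (t=3,i=16, bit31=1)
  nb ####.: next=#  (t=3,i=17, bit30=1)
  nb ###.#: next=#  (t=4,i=13, bit29=1)
  nb ###..: next=#  (t=2,i=16, bit28=1)
  nb ##.##: next=.  (t=2,i=13, bit27=0)
  nb ##.#.: next=.  (t=3,i=4, bit26=0)
  nb ##..#: next=.  (t=0,i=2, bit25=0)
  nb ##...: next=#  (t=1,i=15, bit24=1)
  nb #.###: next=#  (t=2,i=14, bit23=1)
  nb #.##.: next=.  (t=3,i=9, bit22=0)
  nb #.#.#: next=#  (t=1,i=1, bit21=1)
  nb #.#..: next=.  (t=0,i=17, bit20=0)
  nb #..##: next=#  (t=1,i=12, bit19=1)
  nb #..#.: next=#  (t=0,i=3, bit18=1)
  nb #...#: next=#  (t=0,i=6, bit17=1)
  nb #....: next=#  (t=0,i=19, bit16=1)
  nb .####: next=#  (t=3,i=15, bit15=1)
  nb .###.: next=#  (t=2,i=15, bit14=1)
  nb .##.#: next=.  (t=2,i=12, bit13=0)
  nb .##..: next=#  (t=0,i=1, bit12=1)
  nb .#.##: next=.  (t=3,i=8, bit11=0)
  nb .#.#.: next=.  (t=0,i=16, bit10=0)
  nb .#..#: next=#  (t=0,i=13, bit9=1)
  nb .#...: next=.  (t=0,i=5, bit8=0)
  nb ..###: next=.  (t=3,i=14, bit7=0)
  nb ..##.: next=.  (t=0,i=0, bit6=0)
  nb ..#.#: next=.  (t=0,i=15, bit5=0)
  nb ..#..: next=.  (t=0,i=4, bit4=0)
  nb ...##: next=#  (t=0,i=21, bit3=1)
  nb ...#.: next=.  (t=0,i=7, bit2=0)
  nb ....#: next=.  (t=0,i=20, bit1=0)
  nb .....: next=.  (t=3,i=21, bit0=0)
  bits 11110001101011111101001000001000 = 4054831624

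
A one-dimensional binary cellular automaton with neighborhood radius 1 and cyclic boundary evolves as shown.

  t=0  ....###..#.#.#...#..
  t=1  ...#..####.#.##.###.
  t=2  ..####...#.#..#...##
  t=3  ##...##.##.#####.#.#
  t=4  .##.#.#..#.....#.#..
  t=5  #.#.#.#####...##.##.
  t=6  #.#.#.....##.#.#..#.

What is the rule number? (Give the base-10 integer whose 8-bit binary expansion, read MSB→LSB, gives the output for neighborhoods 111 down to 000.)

  ###|.  b7=0 t=0,i=5
  ##.|#  b6=1 t=0,i=6
  #.#|.  b5=0 t=0,i=10
  #..|#  b4=1 t=0,i=7
  .##|.  b3=0 t=0,i=4
  .#.|#  b2=1 t=0,i=9
  ..#|#  b1=1 t=0,i=3
  ...|.  b0=0 t=0,i=0
  bits 01010110 = 86

86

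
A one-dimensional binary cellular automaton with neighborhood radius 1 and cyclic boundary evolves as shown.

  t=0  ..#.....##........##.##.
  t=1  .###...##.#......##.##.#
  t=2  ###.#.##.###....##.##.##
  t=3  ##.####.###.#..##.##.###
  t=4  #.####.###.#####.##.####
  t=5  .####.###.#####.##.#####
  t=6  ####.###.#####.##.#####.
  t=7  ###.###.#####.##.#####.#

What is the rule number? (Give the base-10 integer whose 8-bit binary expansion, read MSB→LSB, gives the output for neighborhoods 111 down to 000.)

  nb ###: next=#  (t=1,i=2, bit7=1)
  nb ##.: next=.  (t=0,i=9, bit6=0)
  nb #.#: next=#  (t=0,i=20, bit5=1)
  nb #..: next=#  (t=0,i=3, bit4=1)
  nb .##: next=#  (t=0,i=8, bit3=1)
  nb .#.: next=#  (t=0,i=2, bit2=1)
  nb ..#: next=#  (t=0,i=1, bit1=1)
  nb ...: next=.  (t=0,i=0, bit0=0)
  bits 10111110 = 190

190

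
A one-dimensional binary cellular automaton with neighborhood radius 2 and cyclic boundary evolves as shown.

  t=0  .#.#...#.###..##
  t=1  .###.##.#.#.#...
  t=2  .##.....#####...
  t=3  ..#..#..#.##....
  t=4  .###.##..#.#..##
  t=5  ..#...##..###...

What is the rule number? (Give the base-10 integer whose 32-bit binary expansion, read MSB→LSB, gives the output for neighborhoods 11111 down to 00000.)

  ##### -> #   bit 31 = 1  t=2,i=10
  ####. -> #   bit 30 = 1  t=2,i=11
  ###.# -> .   bit 29 = 0  t=1,i=3
  ###.. -> .   bit 28 = 0  t=0,i=11
  ##.## -> .   bit 27 = 0  t=1,i=4
  ##.#. -> .   bit 26 = 0  t=0,i=0
  ##..# -> #   bit 25 = 1  t=0,i=12
  ##... -> .   bit 24 = 0  t=2,i=3
  #.### -> .   bit 23 = 0  t=0,i=9
  #.##. -> .   bit 22 = 0  t=1,i=5
  #.#.# -> #   bit 21 = 1  t=0,i=1
  #.#.. -> #   bit 20 = 1  t=0,i=3
  #..## -> .   bit 19 = 0  t=0,i=13
  #..#. -> .   bit 18 = 0  t=3,i=4
  #...# -> #   bit 17 = 1  t=0,i=5
  #.... -> .   bit 16 = 0  t=1,i=14
  .#### -> .   bit 15 = 0  t=2,i=9
  .###. -> #   bit 14 = 1  t=0,i=10
  .##.# -> .   bit 13 = 0  t=0,i=15
  .##.. -> #   bit 12 = 1  t=2,i=2
  .#.## -> #   bit 11 = 1  t=0,i=8
  .#.#. -> #   bit 10 = 1  t=0,i=2
  .#..# -> #   bit 9 = 1  t=3,i=3
  .#... -> .   bit 8 = 0  t=0,i=4
  ..### -> #   bit 7 = 1  t=1,i=1
  ..##. -> .   bit 6 = 0  t=0,i=14
  ..#.# -> .   bit 5 = 0  t=0,i=7
  ..#.. -> #   bit 4 = 1  t=3,i=2
  ...## -> .   bit 3 = 0  t=1,i=0
  ...#. -> #   bit 2 = 1  t=0,i=6
  ....# -> .   bit 1 = 0  t=1,i=15
  ..... -> #   bit 0 = 1  t=2,i=5
  bits 11000010001100100101111010010101 = 3258080917

3258080917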